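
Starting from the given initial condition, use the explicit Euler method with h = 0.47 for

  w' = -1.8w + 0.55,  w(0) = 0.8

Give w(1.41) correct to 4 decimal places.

0.3074

Euler: w_{n+1} = w_n + h·f(x_n, w_n).
x=0.000000, w=0.800000: f=-0.890000 → w ← 0.800000 + 0.47·(-0.890000) = 0.381700
x=0.470000, w=0.381700: f=-0.137060 → w ← 0.381700 + 0.47·(-0.137060) = 0.317282
x=0.940000, w=0.317282: f=-0.021107 → w ← 0.317282 + 0.47·(-0.021107) = 0.307361
w(1.41) ≈ 0.3074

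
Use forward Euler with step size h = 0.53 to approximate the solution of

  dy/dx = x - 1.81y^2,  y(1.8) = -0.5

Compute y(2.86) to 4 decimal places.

1.4051

Euler: y_{n+1} = y_n + h·f(x_n, y_n).
x=1.800000, y=-0.500000: f=1.347500 → y ← -0.500000 + 0.53·1.347500 = 0.214175
x=2.330000, y=0.214175: f=2.246974 → y ← 0.214175 + 0.53·2.246974 = 1.405071
y(2.86) ≈ 1.4051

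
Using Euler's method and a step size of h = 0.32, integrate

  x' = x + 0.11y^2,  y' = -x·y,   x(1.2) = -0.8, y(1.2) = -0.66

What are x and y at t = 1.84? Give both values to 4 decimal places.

Euler on (x,y): x_{n+1} = x_n + h·x', y_{n+1} = y_n + h·y'.
1.200000: (-0.800000, -0.660000); f=(-0.752084, -0.528000) → (-1.040667, -0.828960)
1.520000: (-1.040667, -0.828960); f=(-0.965078, -0.862671) → (-1.349492, -1.105015)
(x(1.84), y(1.84)) ≈ (-1.3495, -1.1050)

-1.3495, -1.1050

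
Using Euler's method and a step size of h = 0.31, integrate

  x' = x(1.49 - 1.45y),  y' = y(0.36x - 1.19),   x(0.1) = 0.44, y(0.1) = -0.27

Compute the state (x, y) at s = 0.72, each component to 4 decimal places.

Euler on (x,y): x_{n+1} = x_n + h·x', y_{n+1} = y_n + h·y'.
0.100000: (0.440000, -0.270000); f=(0.827860, 0.278532) → (0.696637, -0.183655)
0.410000: (0.696637, -0.183655); f=(1.223503, 0.172491) → (1.075922, -0.130183)
(x(0.72), y(0.72)) ≈ (1.0759, -0.1302)

1.0759, -0.1302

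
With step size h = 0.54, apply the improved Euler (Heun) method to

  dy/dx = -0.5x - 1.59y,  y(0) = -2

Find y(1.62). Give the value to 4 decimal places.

Heun: k1 = f(x_n, y_n); k2 = f(x_n + h, y_n + h·k1); y_{n+1} = y_n + (h/2)·(k1 + k2).
x=0.000000, y=-2.000000:
  k1 = f(0.000000, -2.000000) = 3.180000
  k2 = f(0.540000, -0.282800) = 0.179652
  y ← -2.000000 + (0.54/2)·(3.180000 + 0.179652) = -1.092894
x=0.540000, y=-1.092894:
  k1 = f(0.540000, -1.092894) = 1.467701
  k2 = f(1.080000, -0.300335) = -0.062467
  y ← -1.092894 + (0.54/2)·(1.467701 + (-0.062467)) = -0.713481
x=1.080000, y=-0.713481:
  k1 = f(1.080000, -0.713481) = 0.594434
  k2 = f(1.620000, -0.392486) = -0.185947
  y ← -0.713481 + (0.54/2)·(0.594434 + (-0.185947)) = -0.603189
y(1.62) ≈ -0.6032

-0.6032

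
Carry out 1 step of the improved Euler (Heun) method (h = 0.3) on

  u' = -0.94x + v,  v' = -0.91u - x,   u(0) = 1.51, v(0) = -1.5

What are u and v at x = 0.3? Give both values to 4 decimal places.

0.9559, -1.8958

Heun on (u,v): k1 = f(x_n, state_n); k2 = f(x_n + h, state_n + h·k1); state_{n+1} = state_n + (h/2)·(k1 + k2).
0.000000: (1.510000, -1.500000)
  k1 = (-1.500000, -1.374100)
  predictor → (1.060000, -1.912230)
  k2 = (-2.194230, -1.264600)
  → (0.955866, -1.895805)
(u(0.3), v(0.3)) ≈ (0.9559, -1.8958)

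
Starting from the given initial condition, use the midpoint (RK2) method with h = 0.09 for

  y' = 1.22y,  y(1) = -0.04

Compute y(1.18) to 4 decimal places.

Midpoint: k1 = f(s_n, y_n); k2 = f(s_n + h/2, y_n + (h/2)·k1); y_{n+1} = y_n + h·k2.
s=1.000000, y=-0.040000:
  k1 = f(1.000000, -0.040000) = -0.048800
  k2 = f(1.045000, -0.042196) = -0.051479
  y ← -0.040000 + 0.09·(-0.051479) = -0.044633
s=1.090000, y=-0.044633:
  k1 = f(1.090000, -0.044633) = -0.054452
  k2 = f(1.135000, -0.047083) = -0.057442
  y ← -0.044633 + 0.09·(-0.057442) = -0.049803
y(1.18) ≈ -0.0498

-0.0498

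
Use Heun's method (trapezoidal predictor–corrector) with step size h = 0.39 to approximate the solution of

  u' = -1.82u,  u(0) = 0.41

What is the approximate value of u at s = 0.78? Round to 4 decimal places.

0.1205

Heun: k1 = f(s_n, u_n); k2 = f(s_n + h, u_n + h·k1); u_{n+1} = u_n + (h/2)·(k1 + k2).
s=0.000000, u=0.410000:
  k1 = f(0.000000, 0.410000) = -0.746200
  k2 = f(0.390000, 0.118982) = -0.216547
  u ← 0.410000 + (0.39/2)·(-0.746200 + (-0.216547)) = 0.222264
s=0.390000, u=0.222264:
  k1 = f(0.390000, 0.222264) = -0.404521
  k2 = f(0.780000, 0.064501) = -0.117392
  u ← 0.222264 + (0.39/2)·(-0.404521 + (-0.117392)) = 0.120491
u(0.78) ≈ 0.1205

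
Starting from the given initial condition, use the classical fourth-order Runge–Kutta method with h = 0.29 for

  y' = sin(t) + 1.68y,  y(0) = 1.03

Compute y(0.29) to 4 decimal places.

RK4: k1 = f(t_n, y_n); k2 = f(t_n + h/2, y_n + (h/2)·k1); k3 = f(t_n + h/2, y_n + (h/2)·k2); k4 = f(t_n + h, y_n + h·k3); y_{n+1} = y_n + (h/6)·(k1 + 2k2 + 2k3 + k4).
t=0.000000, y=1.030000:
  k1 = f(0.000000, 1.030000) = 1.730400
  k2 = f(0.145000, 1.280908) = 2.296418
  k3 = f(0.145000, 1.362981) = 2.434300
  k4 = f(0.290000, 1.735947) = 3.202343
  y ← 1.030000 + (0.29/6)·(k1 + 2k2 + 2k3 + k4) = 1.725719
y(0.29) ≈ 1.7257

1.7257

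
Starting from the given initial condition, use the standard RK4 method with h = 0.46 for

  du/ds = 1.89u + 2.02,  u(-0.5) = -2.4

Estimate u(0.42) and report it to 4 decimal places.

-8.6135

RK4: k1 = f(s_n, u_n); k2 = f(s_n + h/2, u_n + (h/2)·k1); k3 = f(s_n + h/2, u_n + (h/2)·k2); k4 = f(s_n + h, u_n + h·k3); u_{n+1} = u_n + (h/6)·(k1 + 2k2 + 2k3 + k4).
s=-0.500000, u=-2.400000:
  k1 = f(-0.500000, -2.400000) = -2.516000
  k2 = f(-0.270000, -2.978680) = -3.609705
  k3 = f(-0.270000, -3.230232) = -4.085139
  k4 = f(-0.040000, -4.279164) = -6.067620
  u ← -2.400000 + (0.46/6)·(k1 + 2k2 + 2k3 + k4) = -4.237954
s=-0.040000, u=-4.237954:
  k1 = f(-0.040000, -4.237954) = -5.989732
  k2 = f(0.190000, -5.615592) = -8.593469
  k3 = f(0.190000, -6.214451) = -9.725313
  k4 = f(0.420000, -8.711598) = -14.444920
  u ← -4.237954 + (0.46/6)·(k1 + 2k2 + 2k3 + k4) = -8.613490
u(0.42) ≈ -8.6135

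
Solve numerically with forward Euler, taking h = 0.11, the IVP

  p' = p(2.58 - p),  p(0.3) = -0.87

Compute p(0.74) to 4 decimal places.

Euler: p_{n+1} = p_n + h·f(t_n, p_n).
t=0.300000, p=-0.870000: f=-3.001500 → p ← -0.870000 + 0.11·(-3.001500) = -1.200165
t=0.410000, p=-1.200165: f=-4.536822 → p ← -1.200165 + 0.11·(-4.536822) = -1.699215
t=0.520000, p=-1.699215: f=-7.271309 → p ← -1.699215 + 0.11·(-7.271309) = -2.499059
t=0.630000, p=-2.499059: f=-12.692871 → p ← -2.499059 + 0.11·(-12.692871) = -3.895275
p(0.74) ≈ -3.8953

-3.8953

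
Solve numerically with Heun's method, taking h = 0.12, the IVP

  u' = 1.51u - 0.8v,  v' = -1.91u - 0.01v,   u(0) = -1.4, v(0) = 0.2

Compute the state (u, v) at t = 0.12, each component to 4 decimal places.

-1.7130, 0.5517

Heun on (u,v): k1 = f(t_n, state_n); k2 = f(t_n + h, state_n + h·k1); state_{n+1} = state_n + (h/2)·(k1 + k2).
0.000000: (-1.400000, 0.200000)
  k1 = (-2.274000, 2.672000)
  predictor → (-1.672880, 0.520640)
  k2 = (-2.942561, 3.189994)
  → (-1.712994, 0.551720)
(u(0.12), v(0.12)) ≈ (-1.7130, 0.5517)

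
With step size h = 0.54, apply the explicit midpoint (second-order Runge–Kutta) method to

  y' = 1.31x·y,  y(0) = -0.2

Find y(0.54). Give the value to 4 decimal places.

Midpoint: k1 = f(x_n, y_n); k2 = f(x_n + h/2, y_n + (h/2)·k1); y_{n+1} = y_n + h·k2.
x=0.000000, y=-0.200000:
  k1 = f(0.000000, -0.200000) = 0.000000
  k2 = f(0.270000, -0.200000) = -0.070740
  y ← -0.200000 + 0.54·(-0.070740) = -0.238200
y(0.54) ≈ -0.2382

-0.2382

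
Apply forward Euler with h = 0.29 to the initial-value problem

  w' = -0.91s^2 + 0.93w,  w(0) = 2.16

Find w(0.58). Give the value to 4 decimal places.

3.4600

Euler: w_{n+1} = w_n + h·f(s_n, w_n).
s=0.000000, w=2.160000: f=2.008800 → w ← 2.160000 + 0.29·2.008800 = 2.742552
s=0.290000, w=2.742552: f=2.474042 → w ← 2.742552 + 0.29·2.474042 = 3.460024
w(0.58) ≈ 3.4600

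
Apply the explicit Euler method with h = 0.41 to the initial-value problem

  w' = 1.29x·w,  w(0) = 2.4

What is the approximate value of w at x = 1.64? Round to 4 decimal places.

6.9109

Euler: w_{n+1} = w_n + h·f(x_n, w_n).
x=0.000000, w=2.400000: f=0.000000 → w ← 2.400000 + 0.41·0.000000 = 2.400000
x=0.410000, w=2.400000: f=1.269360 → w ← 2.400000 + 0.41·1.269360 = 2.920438
x=0.820000, w=2.920438: f=3.089239 → w ← 2.920438 + 0.41·3.089239 = 4.187026
x=1.230000, w=4.187026: f=6.643553 → w ← 4.187026 + 0.41·6.643553 = 6.910882
w(1.64) ≈ 6.9109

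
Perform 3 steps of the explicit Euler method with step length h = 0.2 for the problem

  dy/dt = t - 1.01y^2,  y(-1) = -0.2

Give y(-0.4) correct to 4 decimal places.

Euler: y_{n+1} = y_n + h·f(t_n, y_n).
t=-1.000000, y=-0.200000: f=-1.040400 → y ← -0.200000 + 0.2·(-1.040400) = -0.408080
t=-0.800000, y=-0.408080: f=-0.968195 → y ← -0.408080 + 0.2·(-0.968195) = -0.601719
t=-0.600000, y=-0.601719: f=-0.965686 → y ← -0.601719 + 0.2·(-0.965686) = -0.794856
y(-0.4) ≈ -0.7949

-0.7949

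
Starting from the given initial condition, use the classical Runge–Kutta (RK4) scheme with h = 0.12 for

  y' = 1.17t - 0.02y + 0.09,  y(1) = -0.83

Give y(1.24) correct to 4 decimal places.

RK4: k1 = f(t_n, y_n); k2 = f(t_n + h/2, y_n + (h/2)·k1); k3 = f(t_n + h/2, y_n + (h/2)·k2); k4 = f(t_n + h, y_n + h·k3); y_{n+1} = y_n + (h/6)·(k1 + 2k2 + 2k3 + k4).
t=1.000000, y=-0.830000:
  k1 = f(1.000000, -0.830000) = 1.276600
  k2 = f(1.060000, -0.753404) = 1.345268
  k3 = f(1.060000, -0.749284) = 1.345186
  k4 = f(1.120000, -0.668578) = 1.413772
  y ← -0.830000 + (0.12/6)·(k1 + 2k2 + 2k3 + k4) = -0.668574
t=1.120000, y=-0.668574:
  k1 = f(1.120000, -0.668574) = 1.413771
  k2 = f(1.180000, -0.583748) = 1.482275
  k3 = f(1.180000, -0.579638) = 1.482193
  k4 = f(1.240000, -0.490711) = 1.550614
  y ← -0.668574 + (0.12/6)·(k1 + 2k2 + 2k3 + k4) = -0.490708
y(1.24) ≈ -0.4907

-0.4907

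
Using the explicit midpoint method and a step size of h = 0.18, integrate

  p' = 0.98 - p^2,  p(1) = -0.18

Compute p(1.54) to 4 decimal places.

0.3346

Midpoint: k1 = f(s_n, p_n); k2 = f(s_n + h/2, p_n + (h/2)·k1); p_{n+1} = p_n + h·k2.
s=1.000000, p=-0.180000:
  k1 = f(1.000000, -0.180000) = 0.947600
  k2 = f(1.090000, -0.094716) = 0.971029
  p ← -0.180000 + 0.18·0.971029 = -0.005215
s=1.180000, p=-0.005215:
  k1 = f(1.180000, -0.005215) = 0.979973
  k2 = f(1.270000, 0.082983) = 0.973114
  p ← -0.005215 + 0.18·0.973114 = 0.169946
s=1.360000, p=0.169946:
  k1 = f(1.360000, 0.169946) = 0.951118
  k2 = f(1.450000, 0.255546) = 0.914696
  p ← 0.169946 + 0.18·0.914696 = 0.334591
p(1.54) ≈ 0.3346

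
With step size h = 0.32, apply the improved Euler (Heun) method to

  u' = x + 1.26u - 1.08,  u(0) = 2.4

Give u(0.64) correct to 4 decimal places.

Heun: k1 = f(x_n, u_n); k2 = f(x_n + h, u_n + h·k1); u_{n+1} = u_n + (h/2)·(k1 + k2).
x=0.000000, u=2.400000:
  k1 = f(0.000000, 2.400000) = 1.944000
  k2 = f(0.320000, 3.022080) = 3.047821
  u ← 2.400000 + (0.32/2)·(1.944000 + 3.047821) = 3.198691
x=0.320000, u=3.198691:
  k1 = f(0.320000, 3.198691) = 3.270351
  k2 = f(0.640000, 4.245204) = 4.908957
  u ← 3.198691 + (0.32/2)·(3.270351 + 4.908957) = 4.507381
u(0.64) ≈ 4.5074

4.5074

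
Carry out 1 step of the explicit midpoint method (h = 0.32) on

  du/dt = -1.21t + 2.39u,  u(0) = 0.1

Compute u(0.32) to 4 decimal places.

0.1438

Midpoint: k1 = f(t_n, u_n); k2 = f(t_n + h/2, u_n + (h/2)·k1); u_{n+1} = u_n + h·k2.
t=0.000000, u=0.100000:
  k1 = f(0.000000, 0.100000) = 0.239000
  k2 = f(0.160000, 0.138240) = 0.136794
  u ← 0.100000 + 0.32·0.136794 = 0.143774
u(0.32) ≈ 0.1438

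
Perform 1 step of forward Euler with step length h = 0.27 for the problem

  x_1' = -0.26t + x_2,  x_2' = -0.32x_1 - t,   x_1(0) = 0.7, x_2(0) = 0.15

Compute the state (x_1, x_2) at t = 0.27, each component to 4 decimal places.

Euler on (x_1,x_2): x_1_{n+1} = x_1_n + h·x_1', x_2_{n+1} = x_2_n + h·x_2'.
0.000000: (0.700000, 0.150000); f=(0.150000, -0.224000) → (0.740500, 0.089520)
(x_1(0.27), x_2(0.27)) ≈ (0.7405, 0.0895)

0.7405, 0.0895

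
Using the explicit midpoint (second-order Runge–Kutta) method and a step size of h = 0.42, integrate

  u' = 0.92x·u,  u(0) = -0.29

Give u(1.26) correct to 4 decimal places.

-0.5828

Midpoint: k1 = f(x_n, u_n); k2 = f(x_n + h/2, u_n + (h/2)·k1); u_{n+1} = u_n + h·k2.
x=0.000000, u=-0.290000:
  k1 = f(0.000000, -0.290000) = 0.000000
  k2 = f(0.210000, -0.290000) = -0.056028
  u ← -0.290000 + 0.42·(-0.056028) = -0.313532
x=0.420000, u=-0.313532:
  k1 = f(0.420000, -0.313532) = -0.121149
  k2 = f(0.630000, -0.338973) = -0.196469
  u ← -0.313532 + 0.42·(-0.196469) = -0.396049
x=0.840000, u=-0.396049:
  k1 = f(0.840000, -0.396049) = -0.306066
  k2 = f(1.050000, -0.460323) = -0.444672
  u ← -0.396049 + 0.42·(-0.444672) = -0.582811
u(1.26) ≈ -0.5828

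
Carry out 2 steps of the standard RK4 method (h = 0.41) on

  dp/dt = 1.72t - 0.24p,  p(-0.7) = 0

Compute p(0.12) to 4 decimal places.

-0.3541

RK4: k1 = f(t_n, p_n); k2 = f(t_n + h/2, p_n + (h/2)·k1); k3 = f(t_n + h/2, p_n + (h/2)·k2); k4 = f(t_n + h, p_n + h·k3); p_{n+1} = p_n + (h/6)·(k1 + 2k2 + 2k3 + k4).
t=-0.700000, p=0.000000:
  k1 = f(-0.700000, 0.000000) = -1.204000
  k2 = f(-0.495000, -0.246820) = -0.792163
  k3 = f(-0.495000, -0.162393) = -0.812426
  k4 = f(-0.290000, -0.333094) = -0.418857
  p ← 0.000000 + (0.41/6)·(k1 + 2k2 + 2k3 + k4) = -0.330189
t=-0.290000, p=-0.330189:
  k1 = f(-0.290000, -0.330189) = -0.419555
  k2 = f(-0.085000, -0.416198) = -0.046313
  k3 = f(-0.085000, -0.339683) = -0.064676
  k4 = f(0.120000, -0.356706) = 0.292009
  p ← -0.330189 + (0.41/6)·(k1 + 2k2 + 2k3 + k4) = -0.354073
p(0.12) ≈ -0.3541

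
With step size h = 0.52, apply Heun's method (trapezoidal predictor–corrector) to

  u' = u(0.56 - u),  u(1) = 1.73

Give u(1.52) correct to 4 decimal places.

1.1830

Heun: k1 = f(t_n, u_n); k2 = f(t_n + h, u_n + h·k1); u_{n+1} = u_n + (h/2)·(k1 + k2).
t=1.000000, u=1.730000:
  k1 = f(1.000000, 1.730000) = -2.024100
  k2 = f(1.520000, 0.677468) = -0.079581
  u ← 1.730000 + (0.52/2)·(-2.024100 + (-0.079581)) = 1.183043
u(1.52) ≈ 1.1830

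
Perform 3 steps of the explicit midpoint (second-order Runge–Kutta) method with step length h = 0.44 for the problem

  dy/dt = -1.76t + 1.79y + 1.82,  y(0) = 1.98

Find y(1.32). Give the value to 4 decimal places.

23.4238

Midpoint: k1 = f(t_n, y_n); k2 = f(t_n + h/2, y_n + (h/2)·k1); y_{n+1} = y_n + h·k2.
t=0.000000, y=1.980000:
  k1 = f(0.000000, 1.980000) = 5.364200
  k2 = f(0.220000, 3.160124) = 7.089422
  y ← 1.980000 + 0.44·7.089422 = 5.099346
t=0.440000, y=5.099346:
  k1 = f(0.440000, 5.099346) = 10.173429
  k2 = f(0.660000, 7.337500) = 13.792525
  y ← 5.099346 + 0.44·13.792525 = 11.168057
t=0.880000, y=11.168057:
  k1 = f(0.880000, 11.168057) = 20.262021
  k2 = f(1.100000, 15.625701) = 27.854005
  y ← 11.168057 + 0.44·27.854005 = 23.423819
y(1.32) ≈ 23.4238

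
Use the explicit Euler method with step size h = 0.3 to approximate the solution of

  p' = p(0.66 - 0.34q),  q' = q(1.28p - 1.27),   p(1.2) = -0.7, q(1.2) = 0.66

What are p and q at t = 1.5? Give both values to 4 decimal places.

-0.7915, 0.2311

Euler on (p,q): p_{n+1} = p_n + h·p', q_{n+1} = q_n + h·q'.
1.200000: (-0.700000, 0.660000); f=(-0.304920, -1.429560) → (-0.791476, 0.231132)
(p(1.5), q(1.5)) ≈ (-0.7915, 0.2311)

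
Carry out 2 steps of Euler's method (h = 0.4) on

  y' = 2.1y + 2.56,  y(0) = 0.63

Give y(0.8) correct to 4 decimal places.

5.0411

Euler: y_{n+1} = y_n + h·f(x_n, y_n).
x=0.000000, y=0.630000: f=3.883000 → y ← 0.630000 + 0.4·3.883000 = 2.183200
x=0.400000, y=2.183200: f=7.144720 → y ← 2.183200 + 0.4·7.144720 = 5.041088
y(0.8) ≈ 5.0411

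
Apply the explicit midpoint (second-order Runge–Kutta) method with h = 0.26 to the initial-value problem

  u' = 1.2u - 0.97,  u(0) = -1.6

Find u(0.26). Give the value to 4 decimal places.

Midpoint: k1 = f(s_n, u_n); k2 = f(s_n + h/2, u_n + (h/2)·k1); u_{n+1} = u_n + h·k2.
s=0.000000, u=-1.600000:
  k1 = f(0.000000, -1.600000) = -2.890000
  k2 = f(0.130000, -1.975700) = -3.340840
  u ← -1.600000 + 0.26·(-3.340840) = -2.468618
u(0.26) ≈ -2.4686

-2.4686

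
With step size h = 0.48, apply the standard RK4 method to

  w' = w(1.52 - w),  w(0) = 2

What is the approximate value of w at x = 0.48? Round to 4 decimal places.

1.7206

RK4: k1 = f(x_n, w_n); k2 = f(x_n + h/2, w_n + (h/2)·k1); k3 = f(x_n + h/2, w_n + (h/2)·k2); k4 = f(x_n + h, w_n + h·k3); w_{n+1} = w_n + (h/6)·(k1 + 2k2 + 2k3 + k4).
x=0.000000, w=2.000000:
  k1 = f(0.000000, 2.000000) = -0.960000
  k2 = f(0.240000, 1.769600) = -0.441692
  k3 = f(0.240000, 1.893994) = -0.708342
  k4 = f(0.480000, 1.659996) = -0.232392
  w ← 2.000000 + (0.48/6)·(k1 + 2k2 + 2k3 + k4) = 1.720603
w(0.48) ≈ 1.7206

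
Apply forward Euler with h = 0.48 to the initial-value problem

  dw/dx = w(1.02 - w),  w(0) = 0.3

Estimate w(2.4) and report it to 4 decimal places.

0.8576

Euler: w_{n+1} = w_n + h·f(x_n, w_n).
x=0.000000, w=0.300000: f=0.216000 → w ← 0.300000 + 0.48·0.216000 = 0.403680
x=0.480000, w=0.403680: f=0.248796 → w ← 0.403680 + 0.48·0.248796 = 0.523102
x=0.960000, w=0.523102: f=0.259928 → w ← 0.523102 + 0.48·0.259928 = 0.647868
x=1.440000, w=0.647868: f=0.241092 → w ← 0.647868 + 0.48·0.241092 = 0.763592
x=1.920000, w=0.763592: f=0.195791 → w ← 0.763592 + 0.48·0.195791 = 0.857572
w(2.4) ≈ 0.8576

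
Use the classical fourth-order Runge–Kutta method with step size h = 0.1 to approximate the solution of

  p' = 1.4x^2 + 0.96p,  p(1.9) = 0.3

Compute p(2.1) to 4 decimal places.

RK4: k1 = f(x_n, p_n); k2 = f(x_n + h/2, p_n + (h/2)·k1); k3 = f(x_n + h/2, p_n + (h/2)·k2); k4 = f(x_n + h, p_n + h·k3); p_{n+1} = p_n + (h/6)·(k1 + 2k2 + 2k3 + k4).
x=1.900000, p=0.300000:
  k1 = f(1.900000, 0.300000) = 5.342000
  k2 = f(1.950000, 0.567100) = 5.867916
  k3 = f(1.950000, 0.593396) = 5.893160
  k4 = f(2.000000, 0.889316) = 6.453743
  p ← 0.300000 + (0.1/6)·(k1 + 2k2 + 2k3 + k4) = 0.888632
x=2.000000, p=0.888632:
  k1 = f(2.000000, 0.888632) = 6.453086
  k2 = f(2.050000, 1.211286) = 7.046334
  k3 = f(2.050000, 1.240948) = 7.074810
  k4 = f(2.100000, 1.596113) = 7.706268
  p ← 0.888632 + (0.1/6)·(k1 + 2k2 + 2k3 + k4) = 1.595326
p(2.1) ≈ 1.5953

1.5953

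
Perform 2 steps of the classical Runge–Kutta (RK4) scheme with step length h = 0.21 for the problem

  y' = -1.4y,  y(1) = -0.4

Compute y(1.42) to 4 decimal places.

RK4: k1 = f(t_n, y_n); k2 = f(t_n + h/2, y_n + (h/2)·k1); k3 = f(t_n + h/2, y_n + (h/2)·k2); k4 = f(t_n + h, y_n + h·k3); y_{n+1} = y_n + (h/6)·(k1 + 2k2 + 2k3 + k4).
t=1.000000, y=-0.400000:
  k1 = f(1.000000, -0.400000) = 0.560000
  k2 = f(1.105000, -0.341200) = 0.477680
  k3 = f(1.105000, -0.349844) = 0.489781
  k4 = f(1.210000, -0.297146) = 0.416004
  y ← -0.400000 + (0.21/6)·(k1 + 2k2 + 2k3 + k4) = -0.298118
t=1.210000, y=-0.298118:
  k1 = f(1.210000, -0.298118) = 0.417365
  k2 = f(1.315000, -0.254294) = 0.356012
  k3 = f(1.315000, -0.260736) = 0.365031
  k4 = f(1.420000, -0.221461) = 0.310046
  y ← -0.298118 + (0.21/6)·(k1 + 2k2 + 2k3 + k4) = -0.222185
y(1.42) ≈ -0.2222

-0.2222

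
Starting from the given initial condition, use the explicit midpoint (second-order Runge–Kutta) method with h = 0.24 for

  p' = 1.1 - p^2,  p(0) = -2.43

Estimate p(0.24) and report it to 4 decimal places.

-4.3355

Midpoint: k1 = f(t_n, p_n); k2 = f(t_n + h/2, p_n + (h/2)·k1); p_{n+1} = p_n + h·k2.
t=0.000000, p=-2.430000:
  k1 = f(0.000000, -2.430000) = -4.804900
  k2 = f(0.120000, -3.006588) = -7.939571
  p ← -2.430000 + 0.24·(-7.939571) = -4.335497
p(0.24) ≈ -4.3355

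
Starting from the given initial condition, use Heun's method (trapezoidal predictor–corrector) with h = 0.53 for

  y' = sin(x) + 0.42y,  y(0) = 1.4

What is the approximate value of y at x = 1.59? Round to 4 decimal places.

Heun: k1 = f(x_n, y_n); k2 = f(x_n + h, y_n + h·k1); y_{n+1} = y_n + (h/2)·(k1 + k2).
x=0.000000, y=1.400000:
  k1 = f(0.000000, 1.400000) = 0.588000
  k2 = f(0.530000, 1.711640) = 1.224422
  y ← 1.400000 + (0.53/2)·(0.588000 + 1.224422) = 1.880292
x=0.530000, y=1.880292:
  k1 = f(0.530000, 1.880292) = 1.295256
  k2 = f(1.060000, 2.566778) = 1.950402
  y ← 1.880292 + (0.53/2)·(1.295256 + 1.950402) = 2.740391
x=1.060000, y=2.740391:
  k1 = f(1.060000, 2.740391) = 2.023320
  k2 = f(1.590000, 3.812751) = 2.601171
  y ← 2.740391 + (0.53/2)·(2.023320 + 2.601171) = 3.965881
y(1.59) ≈ 3.9659

3.9659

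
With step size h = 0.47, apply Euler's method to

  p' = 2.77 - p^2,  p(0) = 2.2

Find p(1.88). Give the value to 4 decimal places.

1.7162

Euler: p_{n+1} = p_n + h·f(s_n, p_n).
s=0.000000, p=2.200000: f=-2.070000 → p ← 2.200000 + 0.47·(-2.070000) = 1.227100
s=0.470000, p=1.227100: f=1.264226 → p ← 1.227100 + 0.47·1.264226 = 1.821286
s=0.940000, p=1.821286: f=-0.547083 → p ← 1.821286 + 0.47·(-0.547083) = 1.564157
s=1.410000, p=1.564157: f=0.323413 → p ← 1.564157 + 0.47·0.323413 = 1.716161
p(1.88) ≈ 1.7162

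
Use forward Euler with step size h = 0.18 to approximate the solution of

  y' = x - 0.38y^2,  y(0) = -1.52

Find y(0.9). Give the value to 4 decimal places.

-2.3783

Euler: y_{n+1} = y_n + h·f(x_n, y_n).
x=0.000000, y=-1.520000: f=-0.877952 → y ← -1.520000 + 0.18·(-0.877952) = -1.678031
x=0.180000, y=-1.678031: f=-0.890000 → y ← -1.678031 + 0.18·(-0.890000) = -1.838231
x=0.360000, y=-1.838231: f=-0.924056 → y ← -1.838231 + 0.18·(-0.924056) = -2.004561
x=0.540000, y=-2.004561: f=-0.986941 → y ← -2.004561 + 0.18·(-0.986941) = -2.182211
x=0.720000, y=-2.182211: f=-1.089577 → y ← -2.182211 + 0.18·(-1.089577) = -2.378335
y(0.9) ≈ -2.3783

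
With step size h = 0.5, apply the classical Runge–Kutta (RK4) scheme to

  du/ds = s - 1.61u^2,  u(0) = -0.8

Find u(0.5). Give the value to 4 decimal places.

-1.8793

RK4: k1 = f(s_n, u_n); k2 = f(s_n + h/2, u_n + (h/2)·k1); k3 = f(s_n + h/2, u_n + (h/2)·k2); k4 = f(s_n + h, u_n + h·k3); u_{n+1} = u_n + (h/6)·(k1 + 2k2 + 2k3 + k4).
s=0.000000, u=-0.800000:
  k1 = f(0.000000, -0.800000) = -1.030400
  k2 = f(0.250000, -1.057600) = -1.550814
  k3 = f(0.250000, -1.187703) = -2.021129
  k4 = f(0.500000, -1.810565) = -4.777813
  u ← -0.800000 + (0.5/6)·(k1 + 2k2 + 2k3 + k4) = -1.879342
u(0.5) ≈ -1.8793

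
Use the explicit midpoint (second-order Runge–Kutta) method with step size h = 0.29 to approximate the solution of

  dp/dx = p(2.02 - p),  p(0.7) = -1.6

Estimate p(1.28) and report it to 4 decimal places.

Midpoint: k1 = f(x_n, p_n); k2 = f(x_n + h/2, p_n + (h/2)·k1); p_{n+1} = p_n + h·k2.
x=0.700000, p=-1.600000:
  k1 = f(0.700000, -1.600000) = -5.792000
  k2 = f(0.845000, -2.439840) = -10.881296
  p ← -1.600000 + 0.29·(-10.881296) = -4.755576
x=0.990000, p=-4.755576:
  k1 = f(0.990000, -4.755576) = -32.221765
  k2 = f(1.135000, -9.427732) = -107.926144
  p ← -4.755576 + 0.29·(-107.926144) = -36.054158
p(1.28) ≈ -36.0542

-36.0542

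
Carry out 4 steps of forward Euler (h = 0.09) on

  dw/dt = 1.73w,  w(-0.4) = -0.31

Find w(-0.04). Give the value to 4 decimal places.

-0.5530

Euler: w_{n+1} = w_n + h·f(t_n, w_n).
t=-0.400000, w=-0.310000: f=-0.536300 → w ← -0.310000 + 0.09·(-0.536300) = -0.358267
t=-0.310000, w=-0.358267: f=-0.619802 → w ← -0.358267 + 0.09·(-0.619802) = -0.414049
t=-0.220000, w=-0.414049: f=-0.716305 → w ← -0.414049 + 0.09·(-0.716305) = -0.478517
t=-0.130000, w=-0.478517: f=-0.827834 → w ← -0.478517 + 0.09·(-0.827834) = -0.553022
w(-0.04) ≈ -0.5530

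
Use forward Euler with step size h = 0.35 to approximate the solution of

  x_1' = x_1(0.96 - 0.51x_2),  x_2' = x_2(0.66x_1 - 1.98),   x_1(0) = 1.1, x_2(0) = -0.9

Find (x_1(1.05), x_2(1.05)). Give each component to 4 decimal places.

Euler on (x_1,x_2): x_1_{n+1} = x_1_n + h·x_1', x_2_{n+1} = x_2_n + h·x_2'.
0.000000: (1.100000, -0.900000); f=(1.560900, 1.128600) → (1.646315, -0.504990)
0.350000: (1.646315, -0.504990); f=(2.004462, 0.451174) → (2.347877, -0.347079)
0.700000: (2.347877, -0.347079); f=(2.669560, 0.149383) → (3.282223, -0.294795)
(x_1(1.05), x_2(1.05)) ≈ (3.2822, -0.2948)

3.2822, -0.2948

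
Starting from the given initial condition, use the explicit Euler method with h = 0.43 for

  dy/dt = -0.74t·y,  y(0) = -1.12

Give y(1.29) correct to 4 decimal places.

Euler: y_{n+1} = y_n + h·f(t_n, y_n).
t=0.000000, y=-1.120000: f=0.000000 → y ← -1.120000 + 0.43·0.000000 = -1.120000
t=0.430000, y=-1.120000: f=0.356384 → y ← -1.120000 + 0.43·0.356384 = -0.966755
t=0.860000, y=-0.966755: f=0.615243 → y ← -0.966755 + 0.43·0.615243 = -0.702200
y(1.29) ≈ -0.7022

-0.7022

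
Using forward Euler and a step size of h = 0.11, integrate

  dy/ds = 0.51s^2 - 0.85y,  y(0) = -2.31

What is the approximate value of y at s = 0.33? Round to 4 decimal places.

-1.7174

Euler: y_{n+1} = y_n + h·f(s_n, y_n).
s=0.000000, y=-2.310000: f=1.963500 → y ← -2.310000 + 0.11·1.963500 = -2.094015
s=0.110000, y=-2.094015: f=1.786084 → y ← -2.094015 + 0.11·1.786084 = -1.897546
s=0.220000, y=-1.897546: f=1.637598 → y ← -1.897546 + 0.11·1.637598 = -1.717410
y(0.33) ≈ -1.7174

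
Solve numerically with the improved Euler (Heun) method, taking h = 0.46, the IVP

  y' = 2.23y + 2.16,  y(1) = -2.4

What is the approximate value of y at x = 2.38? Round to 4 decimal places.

-24.7570

Heun: k1 = f(x_n, y_n); k2 = f(x_n + h, y_n + h·k1); y_{n+1} = y_n + (h/2)·(k1 + k2).
x=1.000000, y=-2.400000:
  k1 = f(1.000000, -2.400000) = -3.192000
  k2 = f(1.460000, -3.868320) = -6.466354
  y ← -2.400000 + (0.46/2)·(-3.192000 + (-6.466354)) = -4.621421
x=1.460000, y=-4.621421:
  k1 = f(1.460000, -4.621421) = -8.145770
  k2 = f(1.920000, -8.368475) = -16.501700
  y ← -4.621421 + (0.46/2)·(-8.145770 + (-16.501700)) = -10.290339
x=1.920000, y=-10.290339:
  k1 = f(1.920000, -10.290339) = -20.787457
  k2 = f(2.380000, -19.852569) = -42.111230
  y ← -10.290339 + (0.46/2)·(-20.787457 + (-42.111230)) = -24.757037
y(2.38) ≈ -24.7570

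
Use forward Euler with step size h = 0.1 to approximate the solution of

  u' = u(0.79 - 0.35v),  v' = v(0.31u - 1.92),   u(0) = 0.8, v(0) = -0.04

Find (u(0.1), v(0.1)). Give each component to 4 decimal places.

0.8643, -0.0333

Euler on (u,v): u_{n+1} = u_n + h·u', v_{n+1} = v_n + h·v'.
0.000000: (0.800000, -0.040000); f=(0.643200, 0.066880) → (0.864320, -0.033312)
(u(0.1), v(0.1)) ≈ (0.8643, -0.0333)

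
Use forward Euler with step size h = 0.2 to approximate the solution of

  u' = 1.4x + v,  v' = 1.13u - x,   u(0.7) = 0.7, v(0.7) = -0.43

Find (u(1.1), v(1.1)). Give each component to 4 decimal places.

Euler on (u,v): u_{n+1} = u_n + h·u', v_{n+1} = v_n + h·v'.
0.700000: (0.700000, -0.430000); f=(0.550000, 0.091000) → (0.810000, -0.411800)
0.900000: (0.810000, -0.411800); f=(0.848200, 0.015300) → (0.979640, -0.408740)
(u(1.1), v(1.1)) ≈ (0.9796, -0.4087)

0.9796, -0.4087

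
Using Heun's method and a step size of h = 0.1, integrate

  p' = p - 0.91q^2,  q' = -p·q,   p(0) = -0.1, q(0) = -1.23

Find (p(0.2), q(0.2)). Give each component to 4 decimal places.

Heun on (p,q): k1 = f(s_n, state_n); k2 = f(s_n + h, state_n + h·k1); state_{n+1} = state_n + (h/2)·(k1 + k2).
0.000000: (-0.100000, -1.230000)
  k1 = (-1.476739, -0.123000)
  predictor → (-0.247674, -1.242300)
  k2 = (-1.652085, -0.307685)
  → (-0.256441, -1.251534)
0.100000: (-0.256441, -1.251534)
  k1 = (-1.681809, -0.320945)
  predictor → (-0.424622, -1.283629)
  k2 = (-1.924032, -0.545057)
  → (-0.436733, -1.294834)
(p(0.2), q(0.2)) ≈ (-0.4367, -1.2948)

-0.4367, -1.2948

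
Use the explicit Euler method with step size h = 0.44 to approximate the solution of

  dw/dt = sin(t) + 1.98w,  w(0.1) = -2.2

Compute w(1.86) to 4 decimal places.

Euler: w_{n+1} = w_n + h·f(t_n, w_n).
t=0.100000, w=-2.200000: f=-4.256167 → w ← -2.200000 + 0.44·(-4.256167) = -4.072713
t=0.540000, w=-4.072713: f=-7.549836 → w ← -4.072713 + 0.44·(-7.549836) = -7.394641
t=0.980000, w=-7.394641: f=-13.810892 → w ← -7.394641 + 0.44·(-13.810892) = -13.471434
t=1.420000, w=-13.471434: f=-25.684787 → w ← -13.471434 + 0.44·(-25.684787) = -24.772740
w(1.86) ≈ -24.7727

-24.7727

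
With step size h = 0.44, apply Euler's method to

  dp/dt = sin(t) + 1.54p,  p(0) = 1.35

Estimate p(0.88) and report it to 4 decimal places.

3.9868

Euler: p_{n+1} = p_n + h·f(t_n, p_n).
t=0.000000, p=1.350000: f=2.079000 → p ← 1.350000 + 0.44·2.079000 = 2.264760
t=0.440000, p=2.264760: f=3.913670 → p ← 2.264760 + 0.44·3.913670 = 3.986775
p(0.88) ≈ 3.9868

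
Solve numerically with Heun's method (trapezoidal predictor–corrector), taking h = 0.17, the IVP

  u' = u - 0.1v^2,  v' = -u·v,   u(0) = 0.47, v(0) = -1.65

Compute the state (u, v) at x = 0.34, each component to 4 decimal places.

Heun on (u,v): k1 = f(x_n, state_n); k2 = f(x_n + h, state_n + h·k1); state_{n+1} = state_n + (h/2)·(k1 + k2).
0.000000: (0.470000, -1.650000)
  k1 = (0.197750, 0.775500)
  predictor → (0.503617, -1.518165)
  k2 = (0.273135, 0.764574)
  → (0.510025, -1.519094)
0.170000: (0.510025, -1.519094)
  k1 = (0.279261, 0.774776)
  predictor → (0.557500, -1.387382)
  k2 = (0.365017, 0.773465)
  → (0.564789, -1.387493)
(u(0.34), v(0.34)) ≈ (0.5648, -1.3875)

0.5648, -1.3875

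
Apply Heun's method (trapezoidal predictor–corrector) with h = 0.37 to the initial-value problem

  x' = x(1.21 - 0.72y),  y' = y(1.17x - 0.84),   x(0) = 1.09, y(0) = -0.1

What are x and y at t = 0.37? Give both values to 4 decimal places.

Heun on (x,y): k1 = f(t_n, state_n); k2 = f(t_n + h, state_n + h·k1); state_{n+1} = state_n + (h/2)·(k1 + k2).
0.000000: (1.090000, -0.100000)
  k1 = (1.397380, -0.043530)
  predictor → (1.607031, -0.116106)
  k2 = (2.078849, -0.120777)
  → (1.733102, -0.130397)
(x(0.37), y(0.37)) ≈ (1.7331, -0.1304)

1.7331, -0.1304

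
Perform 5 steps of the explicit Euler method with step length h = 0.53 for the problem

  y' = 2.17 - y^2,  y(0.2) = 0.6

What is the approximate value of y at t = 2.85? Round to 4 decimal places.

1.4820

Euler: y_{n+1} = y_n + h·f(t_n, y_n).
t=0.200000, y=0.600000: f=1.810000 → y ← 0.600000 + 0.53·1.810000 = 1.559300
t=0.730000, y=1.559300: f=-0.261416 → y ← 1.559300 + 0.53·(-0.261416) = 1.420749
t=1.260000, y=1.420749: f=0.151472 → y ← 1.420749 + 0.53·0.151472 = 1.501029
t=1.790000, y=1.501029: f=-0.083089 → y ← 1.501029 + 0.53·(-0.083089) = 1.456992
t=2.320000, y=1.456992: f=0.047174 → y ← 1.456992 + 0.53·0.047174 = 1.481994
y(2.85) ≈ 1.4820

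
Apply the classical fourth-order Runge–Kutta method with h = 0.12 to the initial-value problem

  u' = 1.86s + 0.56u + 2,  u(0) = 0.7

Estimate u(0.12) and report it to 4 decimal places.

RK4: k1 = f(s_n, u_n); k2 = f(s_n + h/2, u_n + (h/2)·k1); k3 = f(s_n + h/2, u_n + (h/2)·k2); k4 = f(s_n + h, u_n + h·k3); u_{n+1} = u_n + (h/6)·(k1 + 2k2 + 2k3 + k4).
s=0.000000, u=0.700000:
  k1 = f(0.000000, 0.700000) = 2.392000
  k2 = f(0.060000, 0.843520) = 2.583971
  k3 = f(0.060000, 0.855038) = 2.590421
  k4 = f(0.120000, 1.010851) = 2.789276
  u ← 0.700000 + (0.12/6)·(k1 + 2k2 + 2k3 + k4) = 1.010601
u(0.12) ≈ 1.0106

1.0106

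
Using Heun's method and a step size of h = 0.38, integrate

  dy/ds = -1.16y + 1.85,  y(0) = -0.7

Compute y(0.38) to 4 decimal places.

0.0886

Heun: k1 = f(s_n, y_n); k2 = f(s_n + h, y_n + h·k1); y_{n+1} = y_n + (h/2)·(k1 + k2).
s=0.000000, y=-0.700000:
  k1 = f(0.000000, -0.700000) = 2.662000
  k2 = f(0.380000, 0.311560) = 1.488590
  y ← -0.700000 + (0.38/2)·(2.662000 + 1.488590) = 0.088612
y(0.38) ≈ 0.0886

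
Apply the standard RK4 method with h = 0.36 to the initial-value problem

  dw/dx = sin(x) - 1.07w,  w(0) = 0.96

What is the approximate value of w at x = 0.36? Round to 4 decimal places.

RK4: k1 = f(x_n, w_n); k2 = f(x_n + h/2, w_n + (h/2)·k1); k3 = f(x_n + h/2, w_n + (h/2)·k2); k4 = f(x_n + h, w_n + h·k3); w_{n+1} = w_n + (h/6)·(k1 + 2k2 + 2k3 + k4).
x=0.000000, w=0.960000:
  k1 = f(0.000000, 0.960000) = -1.027200
  k2 = f(0.180000, 0.775104) = -0.650332
  k3 = f(0.180000, 0.842940) = -0.722917
  k4 = f(0.360000, 0.699750) = -0.396458
  w ← 0.960000 + (0.36/6)·(k1 + 2k2 + 2k3 + k4) = 0.709791
w(0.36) ≈ 0.7098

0.7098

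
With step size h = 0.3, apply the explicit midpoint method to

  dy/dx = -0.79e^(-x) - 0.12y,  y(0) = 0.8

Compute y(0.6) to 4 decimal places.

0.4038

Midpoint: k1 = f(x_n, y_n); k2 = f(x_n + h/2, y_n + (h/2)·k1); y_{n+1} = y_n + h·k2.
x=0.000000, y=0.800000:
  k1 = f(0.000000, 0.800000) = -0.886000
  k2 = f(0.150000, 0.667100) = -0.760011
  y ← 0.800000 + 0.3·(-0.760011) = 0.571997
x=0.300000, y=0.571997:
  k1 = f(0.300000, 0.571997) = -0.653886
  k2 = f(0.450000, 0.473914) = -0.560596
  y ← 0.571997 + 0.3·(-0.560596) = 0.403818
y(0.6) ≈ 0.4038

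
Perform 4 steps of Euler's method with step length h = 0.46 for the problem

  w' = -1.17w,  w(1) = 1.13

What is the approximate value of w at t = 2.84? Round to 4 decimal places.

Euler: w_{n+1} = w_n + h·f(t_n, w_n).
t=1.000000, w=1.130000: f=-1.322100 → w ← 1.130000 + 0.46·(-1.322100) = 0.521834
t=1.460000, w=0.521834: f=-0.610546 → w ← 0.521834 + 0.46·(-0.610546) = 0.240983
t=1.920000, w=0.240983: f=-0.281950 → w ← 0.240983 + 0.46·(-0.281950) = 0.111286
t=2.380000, w=0.111286: f=-0.130205 → w ← 0.111286 + 0.46·(-0.130205) = 0.051392
w(2.84) ≈ 0.0514

0.0514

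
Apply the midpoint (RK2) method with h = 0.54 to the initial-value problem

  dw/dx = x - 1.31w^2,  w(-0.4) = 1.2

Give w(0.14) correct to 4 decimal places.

Midpoint: k1 = f(x_n, w_n); k2 = f(x_n + h/2, w_n + (h/2)·k1); w_{n+1} = w_n + h·k2.
x=-0.400000, w=1.200000:
  k1 = f(-0.400000, 1.200000) = -2.286400
  k2 = f(-0.130000, 0.582672) = -0.574754
  w ← 1.200000 + 0.54·(-0.574754) = 0.889633
w(0.14) ≈ 0.8896

0.8896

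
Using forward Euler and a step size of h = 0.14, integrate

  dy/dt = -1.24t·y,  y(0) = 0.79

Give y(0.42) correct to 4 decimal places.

Euler: y_{n+1} = y_n + h·f(t_n, y_n).
t=0.000000, y=0.790000: f=0.000000 → y ← 0.790000 + 0.14·0.000000 = 0.790000
t=0.140000, y=0.790000: f=-0.137144 → y ← 0.790000 + 0.14·(-0.137144) = 0.770800
t=0.280000, y=0.770800: f=-0.267622 → y ← 0.770800 + 0.14·(-0.267622) = 0.733333
y(0.42) ≈ 0.7333

0.7333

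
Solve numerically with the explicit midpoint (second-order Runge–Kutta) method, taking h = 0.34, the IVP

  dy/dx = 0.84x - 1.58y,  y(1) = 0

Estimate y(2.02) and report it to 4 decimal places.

0.6938

Midpoint: k1 = f(x_n, y_n); k2 = f(x_n + h/2, y_n + (h/2)·k1); y_{n+1} = y_n + h·k2.
x=1.000000, y=0.000000:
  k1 = f(1.000000, 0.000000) = 0.840000
  k2 = f(1.170000, 0.142800) = 0.757176
  y ← 0.000000 + 0.34·0.757176 = 0.257440
x=1.340000, y=0.257440:
  k1 = f(1.340000, 0.257440) = 0.718845
  k2 = f(1.510000, 0.379643) = 0.668563
  y ← 0.257440 + 0.34·0.668563 = 0.484751
x=1.680000, y=0.484751:
  k1 = f(1.680000, 0.484751) = 0.645293
  k2 = f(1.850000, 0.594451) = 0.614767
  y ← 0.484751 + 0.34·0.614767 = 0.693772
y(2.02) ≈ 0.6938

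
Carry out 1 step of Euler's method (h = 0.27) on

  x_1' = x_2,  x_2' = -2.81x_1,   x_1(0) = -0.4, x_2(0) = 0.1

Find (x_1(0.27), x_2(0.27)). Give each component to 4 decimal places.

-0.3730, 0.4035

Euler on (x_1,x_2): x_1_{n+1} = x_1_n + h·x_1', x_2_{n+1} = x_2_n + h·x_2'.
0.000000: (-0.400000, 0.100000); f=(0.100000, 1.124000) → (-0.373000, 0.403480)
(x_1(0.27), x_2(0.27)) ≈ (-0.3730, 0.4035)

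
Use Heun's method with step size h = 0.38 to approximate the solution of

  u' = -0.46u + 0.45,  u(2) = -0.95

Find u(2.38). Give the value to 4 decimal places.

-0.6424

Heun: k1 = f(t_n, u_n); k2 = f(t_n + h, u_n + h·k1); u_{n+1} = u_n + (h/2)·(k1 + k2).
t=2.000000, u=-0.950000:
  k1 = f(2.000000, -0.950000) = 0.887000
  k2 = f(2.380000, -0.612940) = 0.731952
  u ← -0.950000 + (0.38/2)·(0.887000 + 0.731952) = -0.642399
u(2.38) ≈ -0.6424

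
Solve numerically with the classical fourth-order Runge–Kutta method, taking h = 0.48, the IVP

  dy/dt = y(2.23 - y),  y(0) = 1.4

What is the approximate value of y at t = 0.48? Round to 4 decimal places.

RK4: k1 = f(t_n, y_n); k2 = f(t_n + h/2, y_n + (h/2)·k1); k3 = f(t_n + h/2, y_n + (h/2)·k2); k4 = f(t_n + h, y_n + h·k3); y_{n+1} = y_n + (h/6)·(k1 + 2k2 + 2k3 + k4).
t=0.000000, y=1.400000:
  k1 = f(0.000000, 1.400000) = 1.162000
  k2 = f(0.240000, 1.678880) = 0.925264
  k3 = f(0.240000, 1.622063) = 0.986112
  k4 = f(0.480000, 1.873334) = 0.668155
  y ← 1.400000 + (0.48/6)·(k1 + 2k2 + 2k3 + k4) = 1.852233
y(0.48) ≈ 1.8522

1.8522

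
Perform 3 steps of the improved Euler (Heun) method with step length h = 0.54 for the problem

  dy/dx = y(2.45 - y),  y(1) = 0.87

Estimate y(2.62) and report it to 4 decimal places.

2.2391

Heun: k1 = f(x_n, y_n); k2 = f(x_n + h, y_n + h·k1); y_{n+1} = y_n + (h/2)·(k1 + k2).
x=1.000000, y=0.870000:
  k1 = f(1.000000, 0.870000) = 1.374600
  k2 = f(1.540000, 1.612284) = 1.350636
  y ← 0.870000 + (0.54/2)·(1.374600 + 1.350636) = 1.605814
x=1.540000, y=1.605814:
  k1 = f(1.540000, 1.605814) = 1.355606
  k2 = f(2.080000, 2.337841) = 0.262210
  y ← 1.605814 + (0.54/2)·(1.355606 + 0.262210) = 2.042624
x=2.080000, y=2.042624:
  k1 = f(2.080000, 2.042624) = 0.832116
  k2 = f(2.620000, 2.491967) = -0.104579
  y ← 2.042624 + (0.54/2)·(0.832116 + (-0.104579)) = 2.239059
y(2.62) ≈ 2.2391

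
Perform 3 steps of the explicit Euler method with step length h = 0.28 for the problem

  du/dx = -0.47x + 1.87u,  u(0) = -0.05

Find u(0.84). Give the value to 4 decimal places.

-0.3067

Euler: u_{n+1} = u_n + h·f(x_n, u_n).
x=0.000000, u=-0.050000: f=-0.093500 → u ← -0.050000 + 0.28·(-0.093500) = -0.076180
x=0.280000, u=-0.076180: f=-0.274057 → u ← -0.076180 + 0.28·(-0.274057) = -0.152916
x=0.560000, u=-0.152916: f=-0.549153 → u ← -0.152916 + 0.28·(-0.549153) = -0.306679
u(0.84) ≈ -0.3067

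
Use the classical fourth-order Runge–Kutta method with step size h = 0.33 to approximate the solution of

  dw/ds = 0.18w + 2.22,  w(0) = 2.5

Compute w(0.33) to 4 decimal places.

3.4078

RK4: k1 = f(s_n, w_n); k2 = f(s_n + h/2, w_n + (h/2)·k1); k3 = f(s_n + h/2, w_n + (h/2)·k2); k4 = f(s_n + h, w_n + h·k3); w_{n+1} = w_n + (h/6)·(k1 + 2k2 + 2k3 + k4).
s=0.000000, w=2.500000:
  k1 = f(0.000000, 2.500000) = 2.670000
  k2 = f(0.165000, 2.940550) = 2.749299
  k3 = f(0.165000, 2.953634) = 2.751654
  k4 = f(0.330000, 3.408046) = 2.833448
  w ← 2.500000 + (0.33/6)·(k1 + 2k2 + 2k3 + k4) = 3.407795
w(0.33) ≈ 3.4078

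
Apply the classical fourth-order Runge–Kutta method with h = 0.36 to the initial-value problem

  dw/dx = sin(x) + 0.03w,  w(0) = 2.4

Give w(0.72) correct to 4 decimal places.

RK4: k1 = f(x_n, w_n); k2 = f(x_n + h/2, w_n + (h/2)·k1); k3 = f(x_n + h/2, w_n + (h/2)·k2); k4 = f(x_n + h, w_n + h·k3); w_{n+1} = w_n + (h/6)·(k1 + 2k2 + 2k3 + k4).
x=0.000000, w=2.400000:
  k1 = f(0.000000, 2.400000) = 0.072000
  k2 = f(0.180000, 2.412960) = 0.251418
  k3 = f(0.180000, 2.445255) = 0.252387
  k4 = f(0.360000, 2.490859) = 0.427000
  w ← 2.400000 + (0.36/6)·(k1 + 2k2 + 2k3 + k4) = 2.490397
x=0.360000, w=2.490397:
  k1 = f(0.360000, 2.490397) = 0.426986
  k2 = f(0.540000, 2.567254) = 0.591154
  k3 = f(0.540000, 2.596804) = 0.592040
  k4 = f(0.720000, 2.703531) = 0.740491
  w ← 2.490397 + (0.36/6)·(k1 + 2k2 + 2k3 + k4) = 2.702429
w(0.72) ≈ 2.7024

2.7024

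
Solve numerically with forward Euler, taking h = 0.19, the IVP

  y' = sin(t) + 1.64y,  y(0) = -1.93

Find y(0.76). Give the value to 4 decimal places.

-5.4550

Euler: y_{n+1} = y_n + h·f(t_n, y_n).
t=0.000000, y=-1.930000: f=-3.165200 → y ← -1.930000 + 0.19·(-3.165200) = -2.531388
t=0.190000, y=-2.531388: f=-3.962617 → y ← -2.531388 + 0.19·(-3.962617) = -3.284285
t=0.380000, y=-3.284285: f=-5.015307 → y ← -3.284285 + 0.19·(-5.015307) = -4.237194
t=0.570000, y=-4.237194: f=-6.409366 → y ← -4.237194 + 0.19·(-6.409366) = -5.454973
y(0.76) ≈ -5.4550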